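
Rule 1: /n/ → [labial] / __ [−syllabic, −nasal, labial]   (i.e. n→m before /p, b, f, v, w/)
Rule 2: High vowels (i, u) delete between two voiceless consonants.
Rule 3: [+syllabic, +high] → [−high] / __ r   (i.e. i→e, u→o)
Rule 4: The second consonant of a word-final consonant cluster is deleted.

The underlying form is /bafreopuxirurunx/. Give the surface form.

bafreopxerorun

Rule 1 (nasal place assimilation): no segment meets the environment; /bafreopuxirurunx/ is unchanged.
Rule 2 (high vowel syncope): /u/ is a high vowel flanked by voiceless consonants /p/ and /x/, so it deletes. /bafreopuxirurunx/ → bafreopxirurunx.
Rule 3 (pre-rhotic lowering): /i/ is a high vowel immediately before /r/, so it lowers to [e]. /u/ is a high vowel immediately before /r/, so it lowers to [o]. /bafreopxirurunx/ → bafreopxerorunx.
Rule 4 (final cluster simplification): /x/ is the second consonant of a word-final cluster /nx/, so it deletes. /bafreopxerorunx/ → bafreopxerorun.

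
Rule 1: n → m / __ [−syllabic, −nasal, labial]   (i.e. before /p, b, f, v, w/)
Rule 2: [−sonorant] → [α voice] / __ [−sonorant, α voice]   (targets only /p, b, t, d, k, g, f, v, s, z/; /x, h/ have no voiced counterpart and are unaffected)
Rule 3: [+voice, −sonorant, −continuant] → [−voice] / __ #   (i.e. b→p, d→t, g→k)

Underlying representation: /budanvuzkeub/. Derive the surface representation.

budamvuskeup

Rule 1 (nasal place assimilation): /n/ precedes the labial consonant /v/, so it assimilates in place to [m]. /budanvuzkeub/ → budamvuzkeub.
Rule 2 (regressive voicing assimilation): /z/ precedes the voiceless obstruent /k/, so it devoices to [s] by assimilation. /budamvuzkeub/ → budamvuskeub.
Rule 3 (final devoicing): /b/ is a voiced stop in word-final position, so it devoices to [p]. /budamvuskeub/ → budamvuskeup.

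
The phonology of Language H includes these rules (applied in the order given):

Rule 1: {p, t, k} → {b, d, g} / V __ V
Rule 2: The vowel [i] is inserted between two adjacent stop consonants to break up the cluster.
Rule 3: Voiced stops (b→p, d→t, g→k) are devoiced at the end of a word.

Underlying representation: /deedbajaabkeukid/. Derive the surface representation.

deedibajaabikeugit

Rule 1 (intervocalic voicing): /k/ is a voiceless stop between vowels /u/ and /i/, so it voices to [g]. /deedbajaabkeukid/ → deedbajaabkeugid.
Rule 2 (stop-cluster i-epenthesis): /d/ and /b/ form a stop–stop cluster, so [i] is inserted between them. /b/ and /k/ form a stop–stop cluster, so [i] is inserted between them. /deedbajaabkeugid/ → deedibajaabikeugid.
Rule 3 (final devoicing): /d/ is a voiced stop in word-final position, so it devoices to [t]. /deedibajaabikeugid/ → deedibajaabikeugit.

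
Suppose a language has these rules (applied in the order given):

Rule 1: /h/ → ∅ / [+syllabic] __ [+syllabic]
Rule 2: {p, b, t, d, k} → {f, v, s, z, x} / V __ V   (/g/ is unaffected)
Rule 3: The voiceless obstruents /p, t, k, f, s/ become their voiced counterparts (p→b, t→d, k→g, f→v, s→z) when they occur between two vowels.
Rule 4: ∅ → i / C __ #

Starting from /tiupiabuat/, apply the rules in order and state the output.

Rule 1 (intervocalic h-deletion): no segment meets the environment; /tiupiabuat/ is unchanged.
Rule 2 (intervocalic spirantization): /p/ is a stop between vowels /u/ and /i/, so it spirantizes to the fricative [f]. /b/ is a stop between vowels /a/ and /u/, so it spirantizes to the fricative [v]. /tiupiabuat/ → tiufiavuat.
Rule 3 (intervocalic voicing): /f/ is a voiceless obstruent between vowels /u/ and /i/, so it voices to [v]. /tiufiavuat/ → tiuviavuat.
Rule 4 (final i-epenthesis): the form ends in the consonant /t/, so [i] is inserted word-finally. /tiuviavuat/ → tiuviavuati.

tiuviavuati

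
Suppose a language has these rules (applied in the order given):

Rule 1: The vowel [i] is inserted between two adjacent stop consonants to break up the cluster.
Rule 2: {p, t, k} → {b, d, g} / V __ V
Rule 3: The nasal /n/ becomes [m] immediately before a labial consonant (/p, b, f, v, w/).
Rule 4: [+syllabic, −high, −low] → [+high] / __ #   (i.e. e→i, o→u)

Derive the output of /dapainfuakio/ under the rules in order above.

Rule 1 (stop-cluster i-epenthesis): no segment meets the environment; /dapainfuakio/ is unchanged.
Rule 2 (intervocalic voicing): /p/ is a voiceless stop between vowels /a/ and /a/, so it voices to [b]. /k/ is a voiceless stop between vowels /a/ and /i/, so it voices to [g]. /dapainfuakio/ → dabainfuagio.
Rule 3 (nasal place assimilation): /n/ precedes the labial consonant /f/, so it assimilates in place to [m]. /dabainfuagio/ → dabaimfuagio.
Rule 4 (final vowel raising): /o/ is a mid vowel in word-final position, so it raises to [u]. /dabaimfuagio/ → dabaimfuagiu.

dabaimfuagiu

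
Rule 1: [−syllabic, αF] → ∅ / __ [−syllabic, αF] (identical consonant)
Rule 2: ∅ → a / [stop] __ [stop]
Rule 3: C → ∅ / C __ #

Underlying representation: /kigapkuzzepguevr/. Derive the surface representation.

Rule 1 (degemination): /zz/ is a geminate; the first /z/ deletes. /kigapkuzzepguevr/ → kigapkuzepguevr.
Rule 2 (stop-cluster a-epenthesis): /p/ and /k/ form a stop–stop cluster, so [a] is inserted between them. /p/ and /g/ form a stop–stop cluster, so [a] is inserted between them. /kigapkuzepguevr/ → kigapakuzepaguevr.
Rule 3 (final cluster simplification): /r/ is the second consonant of a word-final cluster /vr/, so it deletes. /kigapakuzepaguevr/ → kigapakuzepaguev.

kigapakuzepaguev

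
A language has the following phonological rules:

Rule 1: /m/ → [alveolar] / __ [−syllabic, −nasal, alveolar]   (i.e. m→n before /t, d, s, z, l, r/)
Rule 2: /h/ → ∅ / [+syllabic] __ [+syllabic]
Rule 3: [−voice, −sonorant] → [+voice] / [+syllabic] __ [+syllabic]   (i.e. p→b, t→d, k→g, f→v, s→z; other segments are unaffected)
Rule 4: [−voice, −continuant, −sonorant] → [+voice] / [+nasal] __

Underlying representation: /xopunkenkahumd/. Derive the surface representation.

Rule 1 (nasal place assimilation): /m/ precedes the alveolar consonant /d/, so it assimilates in place to [n]. /xopunkenkahumd/ → xopunkenkahund.
Rule 2 (intervocalic h-deletion): /h/ occurs between vowels /a/ and /u/, so it deletes. /xopunkenkahund/ → xopunkenkaund.
Rule 3 (intervocalic voicing): /p/ is a voiceless obstruent between vowels /o/ and /u/, so it voices to [b]. /xopunkenkaund/ → xobunkenkaund.
Rule 4 (post-nasal voicing): /k/ is a voiceless stop immediately after the nasal /n/, so it voices to [g]. /k/ is a voiceless stop immediately after the nasal /n/, so it voices to [g]. /xobunkenkaund/ → xobungengaund.

xobungengaund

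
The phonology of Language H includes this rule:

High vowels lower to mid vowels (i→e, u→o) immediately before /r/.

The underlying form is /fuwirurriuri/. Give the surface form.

fuwerorriori

Scanning /fuwirurriuri/: /u/ at position 2 is not in the conditioning environment; /i/ is a high vowel immediately before /r/, so it lowers to [e]; /u/ is a high vowel immediately before /r/, so it lowers to [o]; /i/ at position 9 is not in the conditioning environment; /u/ is a high vowel immediately before /r/, so it lowers to [o]; /i/ at position 12 is not in the conditioning environment.
Result: [fuwerorriori].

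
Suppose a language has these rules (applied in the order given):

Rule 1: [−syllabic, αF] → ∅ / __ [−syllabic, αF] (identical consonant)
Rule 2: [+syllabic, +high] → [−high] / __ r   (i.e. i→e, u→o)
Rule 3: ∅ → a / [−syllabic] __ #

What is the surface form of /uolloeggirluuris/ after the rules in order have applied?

Rule 1 (degemination): /ll/ is a geminate; the first /l/ deletes. /gg/ is a geminate; the first /g/ deletes. /uolloeggirluuris/ → uoloegirluuris.
Rule 2 (pre-rhotic lowering): /i/ is a high vowel immediately before /r/, so it lowers to [e]. /u/ is a high vowel immediately before /r/, so it lowers to [o]. /uoloegirluuris/ → uoloegerluoris.
Rule 3 (final a-epenthesis): the form ends in the consonant /s/, so [a] is inserted word-finally. /uoloegerluoris/ → uoloegerluorisa.

uoloegerluorisa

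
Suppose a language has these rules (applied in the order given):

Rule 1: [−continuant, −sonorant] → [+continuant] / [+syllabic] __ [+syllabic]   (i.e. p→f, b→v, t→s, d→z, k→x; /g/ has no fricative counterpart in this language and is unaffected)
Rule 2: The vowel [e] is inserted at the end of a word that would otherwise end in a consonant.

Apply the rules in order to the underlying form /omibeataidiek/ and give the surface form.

omiveasaizieke

Rule 1 (intervocalic spirantization): /b/ is a stop between vowels /i/ and /e/, so it spirantizes to the fricative [v]. /t/ is a stop between vowels /a/ and /a/, so it spirantizes to the fricative [s]. /d/ is a stop between vowels /i/ and /i/, so it spirantizes to the fricative [z]. /omibeataidiek/ → omiveasaiziek.
Rule 2 (final e-epenthesis): the form ends in the consonant /k/, so [e] is inserted word-finally. /omiveasaiziek/ → omiveasaizieke.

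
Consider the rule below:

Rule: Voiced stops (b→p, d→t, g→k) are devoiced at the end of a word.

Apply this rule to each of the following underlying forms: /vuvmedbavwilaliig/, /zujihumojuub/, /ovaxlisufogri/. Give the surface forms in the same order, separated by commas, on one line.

/vuvmedbavwilaliig/: /g/ is a voiced stop in word-final position, so it devoices to [k]. → [vuvmedbavwilaliik].
/zujihumojuub/: /b/ is a voiced stop in word-final position, so it devoices to [p]. → [zujihumojuup].
/ovaxlisufogri/: the rule's environment is not met; surfaces unchanged as [ovaxlisufogri].

vuvmedbavwilaliik, zujihumojuup, ovaxlisufogri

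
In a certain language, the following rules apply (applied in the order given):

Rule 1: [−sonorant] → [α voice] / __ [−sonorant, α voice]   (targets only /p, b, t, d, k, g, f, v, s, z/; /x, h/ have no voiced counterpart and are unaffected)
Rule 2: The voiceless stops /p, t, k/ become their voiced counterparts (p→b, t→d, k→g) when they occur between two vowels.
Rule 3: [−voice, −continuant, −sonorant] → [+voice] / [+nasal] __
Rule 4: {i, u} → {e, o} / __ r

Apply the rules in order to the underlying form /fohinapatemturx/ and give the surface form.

fohinabademdorx

Rule 1 (regressive voicing assimilation): no segment meets the environment; /fohinapatemturx/ is unchanged.
Rule 2 (intervocalic voicing): /p/ is a voiceless stop between vowels /a/ and /a/, so it voices to [b]. /t/ is a voiceless stop between vowels /a/ and /e/, so it voices to [d]. /fohinapatemturx/ → fohinabademturx.
Rule 3 (post-nasal voicing): /t/ is a voiceless stop immediately after the nasal /m/, so it voices to [d]. /fohinabademturx/ → fohinabademdurx.
Rule 4 (pre-rhotic lowering): /u/ is a high vowel immediately before /r/, so it lowers to [o]. /fohinabademdurx/ → fohinabademdorx.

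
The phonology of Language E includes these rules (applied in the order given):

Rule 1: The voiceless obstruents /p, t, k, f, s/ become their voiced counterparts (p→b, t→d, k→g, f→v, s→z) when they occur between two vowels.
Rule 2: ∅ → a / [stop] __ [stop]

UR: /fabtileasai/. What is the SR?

fabatileazai

Rule 1 (intervocalic voicing): /s/ is a voiceless obstruent between vowels /a/ and /a/, so it voices to [z]. /fabtileasai/ → fabtileazai.
Rule 2 (stop-cluster a-epenthesis): /b/ and /t/ form a stop–stop cluster, so [a] is inserted between them. /fabtileazai/ → fabatileazai.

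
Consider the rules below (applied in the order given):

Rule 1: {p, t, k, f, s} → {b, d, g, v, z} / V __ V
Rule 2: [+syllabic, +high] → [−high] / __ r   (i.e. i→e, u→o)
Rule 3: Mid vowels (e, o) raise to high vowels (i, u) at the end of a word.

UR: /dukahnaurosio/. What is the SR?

dugahnaoroziu

Rule 1 (intervocalic voicing): /k/ is a voiceless obstruent between vowels /u/ and /a/, so it voices to [g]. /s/ is a voiceless obstruent between vowels /o/ and /i/, so it voices to [z]. /dukahnaurosio/ → dugahnaurozio.
Rule 2 (pre-rhotic lowering): /u/ is a high vowel immediately before /r/, so it lowers to [o]. /dugahnaurozio/ → dugahnaorozio.
Rule 3 (final vowel raising): /o/ is a mid vowel in word-final position, so it raises to [u]. /dugahnaorozio/ → dugahnaoroziu.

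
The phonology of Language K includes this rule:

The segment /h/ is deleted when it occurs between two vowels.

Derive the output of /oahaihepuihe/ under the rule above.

oaaiepuie

/h/ occurs between vowels /a/ and /a/, so it deletes.
/h/ occurs between vowels /i/ and /e/, so it deletes.
/h/ occurs between vowels /i/ and /e/, so it deletes.
Surface form: [oaaiepuie].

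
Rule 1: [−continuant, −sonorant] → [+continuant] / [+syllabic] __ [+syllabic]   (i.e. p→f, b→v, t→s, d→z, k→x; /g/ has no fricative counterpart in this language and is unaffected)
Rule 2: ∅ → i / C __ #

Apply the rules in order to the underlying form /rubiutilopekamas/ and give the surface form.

Rule 1 (intervocalic spirantization): /b/ is a stop between vowels /u/ and /i/, so it spirantizes to the fricative [v]. /t/ is a stop between vowels /u/ and /i/, so it spirantizes to the fricative [s]. /p/ is a stop between vowels /o/ and /e/, so it spirantizes to the fricative [f]. /k/ is a stop between vowels /e/ and /a/, so it spirantizes to the fricative [x]. /rubiutilopekamas/ → ruviusilofexamas.
Rule 2 (final i-epenthesis): the form ends in the consonant /s/, so [i] is inserted word-finally. /ruviusilofexamas/ → ruviusilofexamasi.

ruviusilofexamasi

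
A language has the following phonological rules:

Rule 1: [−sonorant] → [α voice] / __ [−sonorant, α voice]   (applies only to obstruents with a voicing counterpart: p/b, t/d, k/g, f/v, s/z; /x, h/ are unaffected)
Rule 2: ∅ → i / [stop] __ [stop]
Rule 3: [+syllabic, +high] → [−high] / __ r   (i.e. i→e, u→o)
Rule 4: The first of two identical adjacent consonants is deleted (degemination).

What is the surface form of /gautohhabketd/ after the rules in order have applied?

gautohapikedid

Rule 1 (regressive voicing assimilation): /b/ precedes the voiceless obstruent /k/, so it devoices to [p] by assimilation. /t/ precedes the voiced obstruent /d/, so it voices to [d] by assimilation. /gautohhabketd/ → gautohhapkedd.
Rule 2 (stop-cluster i-epenthesis): /p/ and /k/ form a stop–stop cluster, so [i] is inserted between them. /d/ and /d/ form a stop–stop cluster, so [i] is inserted between them. /gautohhapkedd/ → gautohhapikedid.
Rule 3 (pre-rhotic lowering): no segment meets the environment; /gautohhapikedid/ is unchanged.
Rule 4 (degemination): /hh/ is a geminate; the first /h/ deletes. /gautohhapikedid/ → gautohapikedid.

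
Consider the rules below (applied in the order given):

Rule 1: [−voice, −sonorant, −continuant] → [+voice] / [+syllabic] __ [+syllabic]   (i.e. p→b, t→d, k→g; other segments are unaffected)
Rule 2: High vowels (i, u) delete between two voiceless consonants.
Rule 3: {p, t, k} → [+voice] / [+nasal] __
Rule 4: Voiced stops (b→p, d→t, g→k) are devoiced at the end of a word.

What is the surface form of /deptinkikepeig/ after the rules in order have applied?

deptingigebeik

Rule 1 (intervocalic voicing): /k/ is a voiceless stop between vowels /i/ and /e/, so it voices to [g]. /p/ is a voiceless stop between vowels /e/ and /e/, so it voices to [b]. /deptinkikepeig/ → deptinkigebeig.
Rule 2 (high vowel syncope): no segment meets the environment; /deptinkigebeig/ is unchanged.
Rule 3 (post-nasal voicing): /k/ is a voiceless stop immediately after the nasal /n/, so it voices to [g]. /deptinkigebeig/ → deptingigebeig.
Rule 4 (final devoicing): /g/ is a voiced stop in word-final position, so it devoices to [k]. /deptingigebeig/ → deptingigebeik.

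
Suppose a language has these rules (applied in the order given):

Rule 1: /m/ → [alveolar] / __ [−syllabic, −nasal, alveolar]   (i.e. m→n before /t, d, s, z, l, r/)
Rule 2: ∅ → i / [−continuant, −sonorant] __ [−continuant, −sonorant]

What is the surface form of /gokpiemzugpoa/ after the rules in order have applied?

Rule 1 (nasal place assimilation): /m/ precedes the alveolar consonant /z/, so it assimilates in place to [n]. /gokpiemzugpoa/ → gokpienzugpoa.
Rule 2 (stop-cluster i-epenthesis): /k/ and /p/ form a stop–stop cluster, so [i] is inserted between them. /g/ and /p/ form a stop–stop cluster, so [i] is inserted between them. /gokpienzugpoa/ → gokipienzugipoa.

gokipienzugipoa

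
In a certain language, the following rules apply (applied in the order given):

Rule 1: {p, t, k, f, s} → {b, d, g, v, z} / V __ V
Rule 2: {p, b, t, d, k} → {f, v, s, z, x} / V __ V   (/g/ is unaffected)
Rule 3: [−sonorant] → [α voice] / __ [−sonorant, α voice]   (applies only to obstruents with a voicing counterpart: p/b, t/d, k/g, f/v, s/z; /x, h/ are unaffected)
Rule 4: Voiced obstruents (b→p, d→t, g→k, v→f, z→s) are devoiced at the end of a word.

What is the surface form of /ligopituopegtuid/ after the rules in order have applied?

ligovizuovektuit

Rule 1 (intervocalic voicing): /p/ is a voiceless obstruent between vowels /o/ and /i/, so it voices to [b]. /t/ is a voiceless obstruent between vowels /i/ and /u/, so it voices to [d]. /p/ is a voiceless obstruent between vowels /o/ and /e/, so it voices to [b]. /ligopituopegtuid/ → ligobiduobegtuid.
Rule 2 (intervocalic spirantization): /b/ is a stop between vowels /o/ and /i/, so it spirantizes to the fricative [v]. /d/ is a stop between vowels /i/ and /u/, so it spirantizes to the fricative [z]. /b/ is a stop between vowels /o/ and /e/, so it spirantizes to the fricative [v]. /ligobiduobegtuid/ → ligovizuovegtuid.
Rule 3 (regressive voicing assimilation): /g/ precedes the voiceless obstruent /t/, so it devoices to [k] by assimilation. /ligovizuovegtuid/ → ligovizuovektuid.
Rule 4 (final devoicing): /d/ is a voiced obstruent in word-final position, so it devoices to [t]. /ligovizuovektuid/ → ligovizuovektuit.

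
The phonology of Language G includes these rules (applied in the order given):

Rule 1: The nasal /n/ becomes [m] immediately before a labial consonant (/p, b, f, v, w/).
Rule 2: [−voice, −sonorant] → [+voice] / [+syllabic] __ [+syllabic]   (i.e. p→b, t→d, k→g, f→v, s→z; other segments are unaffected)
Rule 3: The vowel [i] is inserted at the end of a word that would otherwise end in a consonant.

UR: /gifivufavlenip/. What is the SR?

givivuvavlenipi

Rule 1 (nasal place assimilation): no segment meets the environment; /gifivufavlenip/ is unchanged.
Rule 2 (intervocalic voicing): /f/ is a voiceless obstruent between vowels /i/ and /i/, so it voices to [v]. /f/ is a voiceless obstruent between vowels /u/ and /a/, so it voices to [v]. /gifivufavlenip/ → givivuvavlenip.
Rule 3 (final i-epenthesis): the form ends in the consonant /p/, so [i] is inserted word-finally. /givivuvavlenip/ → givivuvavlenipi.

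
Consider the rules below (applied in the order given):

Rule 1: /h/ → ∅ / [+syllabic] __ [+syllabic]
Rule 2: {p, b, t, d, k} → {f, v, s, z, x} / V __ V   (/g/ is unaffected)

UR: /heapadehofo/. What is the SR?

Rule 1 (intervocalic h-deletion): /h/ occurs between vowels /e/ and /o/, so it deletes. /heapadehofo/ → heapadeofo.
Rule 2 (intervocalic spirantization): /p/ is a stop between vowels /a/ and /a/, so it spirantizes to the fricative [f]. /d/ is a stop between vowels /a/ and /e/, so it spirantizes to the fricative [z]. /heapadeofo/ → heafazeofo.

heafazeofo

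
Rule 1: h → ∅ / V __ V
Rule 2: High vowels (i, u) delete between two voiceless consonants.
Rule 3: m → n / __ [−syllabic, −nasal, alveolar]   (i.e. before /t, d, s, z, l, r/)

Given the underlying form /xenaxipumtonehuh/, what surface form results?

xenaxpuntoneuh

Rule 1 (intervocalic h-deletion): /h/ occurs between vowels /e/ and /u/, so it deletes. /xenaxipumtonehuh/ → xenaxipumtoneuh.
Rule 2 (high vowel syncope): /i/ is a high vowel flanked by voiceless consonants /x/ and /p/, so it deletes. /xenaxipumtoneuh/ → xenaxpumtoneuh.
Rule 3 (nasal place assimilation): /m/ precedes the alveolar consonant /t/, so it assimilates in place to [n]. /xenaxpumtoneuh/ → xenaxpuntoneuh.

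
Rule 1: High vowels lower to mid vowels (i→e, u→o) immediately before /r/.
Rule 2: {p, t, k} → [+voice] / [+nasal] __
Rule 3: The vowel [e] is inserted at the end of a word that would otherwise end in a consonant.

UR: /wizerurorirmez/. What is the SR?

wizerororermeze

Rule 1 (pre-rhotic lowering): /u/ is a high vowel immediately before /r/, so it lowers to [o]. /i/ is a high vowel immediately before /r/, so it lowers to [e]. /wizerurorirmez/ → wizerororermez.
Rule 2 (post-nasal voicing): no segment meets the environment; /wizerororermez/ is unchanged.
Rule 3 (final e-epenthesis): the form ends in the consonant /z/, so [e] is inserted word-finally. /wizerororermez/ → wizerororermeze.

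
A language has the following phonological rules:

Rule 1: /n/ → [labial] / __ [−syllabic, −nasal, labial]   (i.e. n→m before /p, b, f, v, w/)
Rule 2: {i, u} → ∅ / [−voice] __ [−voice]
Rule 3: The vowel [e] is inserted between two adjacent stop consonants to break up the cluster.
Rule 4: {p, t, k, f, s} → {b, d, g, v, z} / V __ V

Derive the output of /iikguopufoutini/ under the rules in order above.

Rule 1 (nasal place assimilation): no segment meets the environment; /iikguopufoutini/ is unchanged.
Rule 2 (high vowel syncope): /u/ is a high vowel flanked by voiceless consonants /p/ and /f/, so it deletes. /iikguopufoutini/ → iikguopfoutini.
Rule 3 (stop-cluster e-epenthesis): /k/ and /g/ form a stop–stop cluster, so [e] is inserted between them. /iikguopfoutini/ → iikeguopfoutini.
Rule 4 (intervocalic voicing): /k/ is a voiceless obstruent between vowels /i/ and /e/, so it voices to [g]. /t/ is a voiceless obstruent between vowels /u/ and /i/, so it voices to [d]. /iikeguopfoutini/ → iigeguopfoudini.

iigeguopfoudini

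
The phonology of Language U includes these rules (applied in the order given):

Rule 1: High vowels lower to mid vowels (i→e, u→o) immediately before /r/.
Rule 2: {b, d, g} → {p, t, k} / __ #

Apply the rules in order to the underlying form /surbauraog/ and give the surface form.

sorbaoraok

Rule 1 (pre-rhotic lowering): /u/ is a high vowel immediately before /r/, so it lowers to [o]. /u/ is a high vowel immediately before /r/, so it lowers to [o]. /surbauraog/ → sorbaoraog.
Rule 2 (final devoicing): /g/ is a voiced stop in word-final position, so it devoices to [k]. /sorbaoraog/ → sorbaoraok.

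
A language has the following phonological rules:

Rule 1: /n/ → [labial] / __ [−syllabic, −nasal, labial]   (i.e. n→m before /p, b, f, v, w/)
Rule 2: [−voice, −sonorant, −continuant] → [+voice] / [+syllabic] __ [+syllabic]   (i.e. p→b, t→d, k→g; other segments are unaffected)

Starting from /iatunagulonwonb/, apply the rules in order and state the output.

Rule 1 (nasal place assimilation): /n/ precedes the labial consonant /w/, so it assimilates in place to [m]. /n/ precedes the labial consonant /b/, so it assimilates in place to [m]. /iatunagulonwonb/ → iatunagulomwomb.
Rule 2 (intervocalic voicing): /t/ is a voiceless stop between vowels /a/ and /u/, so it voices to [d]. /iatunagulomwomb/ → iadunagulomwomb.

iadunagulomwomb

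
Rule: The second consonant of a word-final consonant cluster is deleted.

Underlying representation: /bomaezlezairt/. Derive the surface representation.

/t/ is the second consonant of a word-final cluster /rt/, so it deletes.
Surface form: [bomaezlezair].

bomaezlezair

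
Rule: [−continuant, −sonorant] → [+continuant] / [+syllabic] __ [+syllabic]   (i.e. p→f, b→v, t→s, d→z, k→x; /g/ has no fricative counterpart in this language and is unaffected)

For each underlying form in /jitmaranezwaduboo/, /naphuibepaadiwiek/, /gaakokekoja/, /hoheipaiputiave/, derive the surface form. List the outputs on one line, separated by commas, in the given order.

/jitmaranezwaduboo/: /d/ is a stop between vowels /a/ and /u/, so it spirantizes to the fricative [z]. /b/ is a stop between vowels /u/ and /o/, so it spirantizes to the fricative [v]. → [jitmaranezwazuvoo].
/naphuibepaadiwiek/: /b/ is a stop between vowels /i/ and /e/, so it spirantizes to the fricative [v]. /p/ is a stop between vowels /e/ and /a/, so it spirantizes to the fricative [f]. /d/ is a stop between vowels /a/ and /i/, so it spirantizes to the fricative [z]. → [naphuivefaaziwiek].
/gaakokekoja/: /k/ is a stop between vowels /a/ and /o/, so it spirantizes to the fricative [x]. /k/ is a stop between vowels /o/ and /e/, so it spirantizes to the fricative [x]. /k/ is a stop between vowels /e/ and /o/, so it spirantizes to the fricative [x]. → [gaaxoxexoja].
/hoheipaiputiave/: /p/ is a stop between vowels /i/ and /a/, so it spirantizes to the fricative [f]. /p/ is a stop between vowels /i/ and /u/, so it spirantizes to the fricative [f]. /t/ is a stop between vowels /u/ and /i/, so it spirantizes to the fricative [s]. → [hoheifaifusiave].

jitmaranezwazuvoo, naphuivefaaziwiek, gaaxoxexoja, hoheifaifusiave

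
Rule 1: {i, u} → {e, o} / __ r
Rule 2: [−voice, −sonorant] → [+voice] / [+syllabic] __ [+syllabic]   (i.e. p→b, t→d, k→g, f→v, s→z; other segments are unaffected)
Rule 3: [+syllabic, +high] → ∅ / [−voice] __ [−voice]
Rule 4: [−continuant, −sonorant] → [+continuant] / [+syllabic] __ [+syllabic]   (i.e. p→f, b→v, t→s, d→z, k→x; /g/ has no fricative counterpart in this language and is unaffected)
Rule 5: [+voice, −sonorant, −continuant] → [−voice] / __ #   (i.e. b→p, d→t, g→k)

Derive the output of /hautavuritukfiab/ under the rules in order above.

Rule 1 (pre-rhotic lowering): /u/ is a high vowel immediately before /r/, so it lowers to [o]. /hautavuritukfiab/ → hautavoritukfiab.
Rule 2 (intervocalic voicing): /t/ is a voiceless obstruent between vowels /u/ and /a/, so it voices to [d]. /t/ is a voiceless obstruent between vowels /i/ and /u/, so it voices to [d]. /hautavoritukfiab/ → haudavoridukfiab.
Rule 3 (high vowel syncope): no segment meets the environment; /haudavoridukfiab/ is unchanged.
Rule 4 (intervocalic spirantization): /d/ is a stop between vowels /u/ and /a/, so it spirantizes to the fricative [z]. /d/ is a stop between vowels /i/ and /u/, so it spirantizes to the fricative [z]. /haudavoridukfiab/ → hauzavorizukfiab.
Rule 5 (final devoicing): /b/ is a voiced stop in word-final position, so it devoices to [p]. /hauzavorizukfiab/ → hauzavorizukfiap.

hauzavorizukfiap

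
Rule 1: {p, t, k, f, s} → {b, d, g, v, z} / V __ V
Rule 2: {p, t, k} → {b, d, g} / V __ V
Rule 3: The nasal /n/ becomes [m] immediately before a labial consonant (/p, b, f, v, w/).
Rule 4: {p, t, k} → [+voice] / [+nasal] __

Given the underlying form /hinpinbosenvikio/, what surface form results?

Rule 1 (intervocalic voicing): /s/ is a voiceless obstruent between vowels /o/ and /e/, so it voices to [z]. /k/ is a voiceless obstruent between vowels /i/ and /i/, so it voices to [g]. /hinpinbosenvikio/ → hinpinbozenvigio.
Rule 2 (intervocalic voicing): no segment meets the environment; /hinpinbozenvigio/ is unchanged.
Rule 3 (nasal place assimilation): /n/ precedes the labial consonant /p/, so it assimilates in place to [m]. /n/ precedes the labial consonant /b/, so it assimilates in place to [m]. /n/ precedes the labial consonant /v/, so it assimilates in place to [m]. /hinpinbozenvigio/ → himpimbozemvigio.
Rule 4 (post-nasal voicing): /p/ is a voiceless stop immediately after the nasal /m/, so it voices to [b]. /himpimbozemvigio/ → himbimbozemvigio.

himbimbozemvigio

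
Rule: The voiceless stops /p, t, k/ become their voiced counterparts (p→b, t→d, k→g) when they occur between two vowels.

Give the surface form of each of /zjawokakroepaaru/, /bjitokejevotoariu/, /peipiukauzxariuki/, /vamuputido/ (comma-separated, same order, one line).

zjawogakroebaaru, bjidogejevodoariu, peibiugauzxariugi, vamubudido

/zjawokakroepaaru/: /k/ is a voiceless stop between vowels /o/ and /a/, so it voices to [g]. /p/ is a voiceless stop between vowels /e/ and /a/, so it voices to [b]. → [zjawogakroebaaru].
/bjitokejevotoariu/: /t/ is a voiceless stop between vowels /i/ and /o/, so it voices to [d]. /k/ is a voiceless stop between vowels /o/ and /e/, so it voices to [g]. /t/ is a voiceless stop between vowels /o/ and /o/, so it voices to [d]. → [bjidogejevodoariu].
/peipiukauzxariuki/: /p/ is a voiceless stop between vowels /i/ and /i/, so it voices to [b]. /k/ is a voiceless stop between vowels /u/ and /a/, so it voices to [g]. /k/ is a voiceless stop between vowels /u/ and /i/, so it voices to [g]. → [peibiugauzxariugi].
/vamuputido/: /p/ is a voiceless stop between vowels /u/ and /u/, so it voices to [b]. /t/ is a voiceless stop between vowels /u/ and /i/, so it voices to [d]. → [vamubudido].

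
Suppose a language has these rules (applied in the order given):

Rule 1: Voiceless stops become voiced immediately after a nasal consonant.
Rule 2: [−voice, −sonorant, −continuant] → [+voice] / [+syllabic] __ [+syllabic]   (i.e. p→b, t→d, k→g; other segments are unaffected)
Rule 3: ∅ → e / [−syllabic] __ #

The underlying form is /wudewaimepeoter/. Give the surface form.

Rule 1 (post-nasal voicing): no segment meets the environment; /wudewaimepeoter/ is unchanged.
Rule 2 (intervocalic voicing): /p/ is a voiceless stop between vowels /e/ and /e/, so it voices to [b]. /t/ is a voiceless stop between vowels /o/ and /e/, so it voices to [d]. /wudewaimepeoter/ → wudewaimebeoder.
Rule 3 (final e-epenthesis): the form ends in the consonant /r/, so [e] is inserted word-finally. /wudewaimebeoder/ → wudewaimebeodere.

wudewaimebeodere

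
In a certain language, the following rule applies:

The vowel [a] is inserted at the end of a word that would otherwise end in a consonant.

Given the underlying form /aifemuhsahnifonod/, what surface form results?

the form ends in the consonant /d/, so [a] is inserted word-finally.
Surface form: [aifemuhsahnifonoda].

aifemuhsahnifonoda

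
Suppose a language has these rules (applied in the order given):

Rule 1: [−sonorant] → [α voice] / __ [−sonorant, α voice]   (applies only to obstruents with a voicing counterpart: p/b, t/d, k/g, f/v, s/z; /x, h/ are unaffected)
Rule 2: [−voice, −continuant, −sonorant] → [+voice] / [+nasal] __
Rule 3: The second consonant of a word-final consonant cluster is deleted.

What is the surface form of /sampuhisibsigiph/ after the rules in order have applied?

sambuhisipsigip

Rule 1 (regressive voicing assimilation): /b/ precedes the voiceless obstruent /s/, so it devoices to [p] by assimilation. /sampuhisibsigiph/ → sampuhisipsigiph.
Rule 2 (post-nasal voicing): /p/ is a voiceless stop immediately after the nasal /m/, so it voices to [b]. /sampuhisipsigiph/ → sambuhisipsigiph.
Rule 3 (final cluster simplification): /h/ is the second consonant of a word-final cluster /ph/, so it deletes. /sambuhisipsigiph/ → sambuhisipsigip.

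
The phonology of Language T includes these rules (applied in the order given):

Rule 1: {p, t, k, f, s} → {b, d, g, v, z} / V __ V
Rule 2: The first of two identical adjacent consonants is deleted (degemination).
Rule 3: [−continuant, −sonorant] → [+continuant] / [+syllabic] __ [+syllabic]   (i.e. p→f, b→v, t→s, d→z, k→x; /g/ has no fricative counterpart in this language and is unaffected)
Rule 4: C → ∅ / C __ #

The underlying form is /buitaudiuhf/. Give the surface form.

buizauziuh

Rule 1 (intervocalic voicing): /t/ is a voiceless obstruent between vowels /i/ and /a/, so it voices to [d]. /buitaudiuhf/ → buidaudiuhf.
Rule 2 (degemination): no segment meets the environment; /buidaudiuhf/ is unchanged.
Rule 3 (intervocalic spirantization): /d/ is a stop between vowels /i/ and /a/, so it spirantizes to the fricative [z]. /d/ is a stop between vowels /u/ and /i/, so it spirantizes to the fricative [z]. /buidaudiuhf/ → buizauziuhf.
Rule 4 (final cluster simplification): /f/ is the second consonant of a word-final cluster /hf/, so it deletes. /buizauziuhf/ → buizauziuh.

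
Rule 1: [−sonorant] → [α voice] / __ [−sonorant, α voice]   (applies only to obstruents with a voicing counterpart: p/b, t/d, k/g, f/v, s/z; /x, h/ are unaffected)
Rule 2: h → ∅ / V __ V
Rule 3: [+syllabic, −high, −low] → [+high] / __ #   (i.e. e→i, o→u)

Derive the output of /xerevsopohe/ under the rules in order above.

Rule 1 (regressive voicing assimilation): /v/ precedes the voiceless obstruent /s/, so it devoices to [f] by assimilation. /xerevsopohe/ → xerefsopohe.
Rule 2 (intervocalic h-deletion): /h/ occurs between vowels /o/ and /e/, so it deletes. /xerefsopohe/ → xerefsopoe.
Rule 3 (final vowel raising): /e/ is a mid vowel in word-final position, so it raises to [i]. /xerefsopoe/ → xerefsopoi.

xerefsopoi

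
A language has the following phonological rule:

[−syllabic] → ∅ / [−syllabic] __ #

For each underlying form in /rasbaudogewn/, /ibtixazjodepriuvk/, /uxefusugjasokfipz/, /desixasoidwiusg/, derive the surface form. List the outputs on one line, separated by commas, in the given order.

/rasbaudogewn/: /n/ is the second consonant of a word-final cluster /wn/, so it deletes. → [rasbaudogew].
/ibtixazjodepriuvk/: /k/ is the second consonant of a word-final cluster /vk/, so it deletes. → [ibtixazjodepriuv].
/uxefusugjasokfipz/: /z/ is the second consonant of a word-final cluster /pz/, so it deletes. → [uxefusugjasokfip].
/desixasoidwiusg/: /g/ is the second consonant of a word-final cluster /sg/, so it deletes. → [desixasoidwius].

rasbaudogew, ibtixazjodepriuv, uxefusugjasokfip, desixasoidwius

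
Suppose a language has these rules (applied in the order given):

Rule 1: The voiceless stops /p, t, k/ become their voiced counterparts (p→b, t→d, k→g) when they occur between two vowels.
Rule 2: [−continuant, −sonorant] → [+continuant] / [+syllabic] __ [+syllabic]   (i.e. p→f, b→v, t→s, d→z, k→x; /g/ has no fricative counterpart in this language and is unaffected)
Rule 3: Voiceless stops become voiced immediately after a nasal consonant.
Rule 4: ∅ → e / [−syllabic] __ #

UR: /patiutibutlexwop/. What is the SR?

paziuzivutlexwope

Rule 1 (intervocalic voicing): /t/ is a voiceless stop between vowels /a/ and /i/, so it voices to [d]. /t/ is a voiceless stop between vowels /u/ and /i/, so it voices to [d]. /patiutibutlexwop/ → padiudibutlexwop.
Rule 2 (intervocalic spirantization): /d/ is a stop between vowels /a/ and /i/, so it spirantizes to the fricative [z]. /d/ is a stop between vowels /u/ and /i/, so it spirantizes to the fricative [z]. /b/ is a stop between vowels /i/ and /u/, so it spirantizes to the fricative [v]. /padiudibutlexwop/ → paziuzivutlexwop.
Rule 3 (post-nasal voicing): no segment meets the environment; /paziuzivutlexwop/ is unchanged.
Rule 4 (final e-epenthesis): the form ends in the consonant /p/, so [e] is inserted word-finally. /paziuzivutlexwop/ → paziuzivutlexwope.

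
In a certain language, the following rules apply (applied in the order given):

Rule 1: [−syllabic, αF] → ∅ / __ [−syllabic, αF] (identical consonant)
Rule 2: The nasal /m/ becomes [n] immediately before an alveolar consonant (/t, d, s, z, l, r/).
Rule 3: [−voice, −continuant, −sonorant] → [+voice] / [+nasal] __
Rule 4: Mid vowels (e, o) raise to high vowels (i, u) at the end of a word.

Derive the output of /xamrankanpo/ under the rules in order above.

xanranganbu

Rule 1 (degemination): no segment meets the environment; /xamrankanpo/ is unchanged.
Rule 2 (nasal place assimilation): /m/ precedes the alveolar consonant /r/, so it assimilates in place to [n]. /xamrankanpo/ → xanrankanpo.
Rule 3 (post-nasal voicing): /k/ is a voiceless stop immediately after the nasal /n/, so it voices to [g]. /p/ is a voiceless stop immediately after the nasal /n/, so it voices to [b]. /xanrankanpo/ → xanranganbo.
Rule 4 (final vowel raising): /o/ is a mid vowel in word-final position, so it raises to [u]. /xanranganbo/ → xanranganbu.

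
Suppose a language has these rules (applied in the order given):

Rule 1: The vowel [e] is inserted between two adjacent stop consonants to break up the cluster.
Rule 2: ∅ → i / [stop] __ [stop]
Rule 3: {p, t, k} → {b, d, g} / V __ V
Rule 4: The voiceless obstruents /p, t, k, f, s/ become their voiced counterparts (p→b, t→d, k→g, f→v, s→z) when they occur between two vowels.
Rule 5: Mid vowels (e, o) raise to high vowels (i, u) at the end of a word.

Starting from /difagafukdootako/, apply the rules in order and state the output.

Rule 1 (stop-cluster e-epenthesis): /k/ and /d/ form a stop–stop cluster, so [e] is inserted between them. /difagafukdootako/ → difagafukedootako.
Rule 2 (stop-cluster i-epenthesis): no segment meets the environment; /difagafukedootako/ is unchanged.
Rule 3 (intervocalic voicing): /k/ is a voiceless stop between vowels /u/ and /e/, so it voices to [g]. /t/ is a voiceless stop between vowels /o/ and /a/, so it voices to [d]. /k/ is a voiceless stop between vowels /a/ and /o/, so it voices to [g]. /difagafukedootako/ → difagafugedoodago.
Rule 4 (intervocalic voicing): /f/ is a voiceless obstruent between vowels /i/ and /a/, so it voices to [v]. /f/ is a voiceless obstruent between vowels /a/ and /u/, so it voices to [v]. /difagafugedoodago/ → divagavugedoodago.
Rule 5 (final vowel raising): /o/ is a mid vowel in word-final position, so it raises to [u]. /divagavugedoodago/ → divagavugedoodagu.

divagavugedoodagu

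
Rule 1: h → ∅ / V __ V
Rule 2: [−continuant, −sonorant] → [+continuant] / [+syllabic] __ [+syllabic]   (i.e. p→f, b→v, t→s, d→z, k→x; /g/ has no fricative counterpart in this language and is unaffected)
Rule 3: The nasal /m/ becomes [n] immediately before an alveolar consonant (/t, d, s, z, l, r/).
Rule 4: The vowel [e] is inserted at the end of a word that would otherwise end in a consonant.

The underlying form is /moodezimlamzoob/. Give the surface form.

moozezinlanzoobe

Rule 1 (intervocalic h-deletion): no segment meets the environment; /moodezimlamzoob/ is unchanged.
Rule 2 (intervocalic spirantization): /d/ is a stop between vowels /o/ and /e/, so it spirantizes to the fricative [z]. /moodezimlamzoob/ → moozezimlamzoob.
Rule 3 (nasal place assimilation): /m/ precedes the alveolar consonant /l/, so it assimilates in place to [n]. /m/ precedes the alveolar consonant /z/, so it assimilates in place to [n]. /moozezimlamzoob/ → moozezinlanzoob.
Rule 4 (final e-epenthesis): the form ends in the consonant /b/, so [e] is inserted word-finally. /moozezinlanzoob/ → moozezinlanzoobe.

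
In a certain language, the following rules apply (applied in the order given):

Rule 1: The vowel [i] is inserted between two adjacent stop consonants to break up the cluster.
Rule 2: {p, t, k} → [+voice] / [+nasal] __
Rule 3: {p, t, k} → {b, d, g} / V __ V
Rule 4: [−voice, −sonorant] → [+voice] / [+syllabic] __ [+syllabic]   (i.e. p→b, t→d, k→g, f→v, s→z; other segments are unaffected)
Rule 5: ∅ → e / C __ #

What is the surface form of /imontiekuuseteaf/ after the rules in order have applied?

Rule 1 (stop-cluster i-epenthesis): no segment meets the environment; /imontiekuuseteaf/ is unchanged.
Rule 2 (post-nasal voicing): /t/ is a voiceless stop immediately after the nasal /n/, so it voices to [d]. /imontiekuuseteaf/ → imondiekuuseteaf.
Rule 3 (intervocalic voicing): /k/ is a voiceless stop between vowels /e/ and /u/, so it voices to [g]. /t/ is a voiceless stop between vowels /e/ and /e/, so it voices to [d]. /imondiekuuseteaf/ → imondieguusedeaf.
Rule 4 (intervocalic voicing): /s/ is a voiceless obstruent between vowels /u/ and /e/, so it voices to [z]. /imondieguusedeaf/ → imondieguuzedeaf.
Rule 5 (final e-epenthesis): the form ends in the consonant /f/, so [e] is inserted word-finally. /imondieguuzedeaf/ → imondieguuzedeafe.

imondieguuzedeafe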